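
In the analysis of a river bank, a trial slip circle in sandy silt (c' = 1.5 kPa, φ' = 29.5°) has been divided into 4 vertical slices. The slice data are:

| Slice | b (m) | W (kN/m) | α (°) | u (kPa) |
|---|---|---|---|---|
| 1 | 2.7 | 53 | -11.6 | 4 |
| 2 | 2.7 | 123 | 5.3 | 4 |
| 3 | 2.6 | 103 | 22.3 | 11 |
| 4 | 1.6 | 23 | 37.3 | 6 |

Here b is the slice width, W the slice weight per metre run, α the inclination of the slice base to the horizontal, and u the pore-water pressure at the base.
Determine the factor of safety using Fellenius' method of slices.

Ordinary method of slices: FS = Σ[c'·Δl_i + (W_i cosα_i − u_i·Δl_i)·tanφ'] / Σ W_i sinα_i, with Δl_i = b_i / cosα_i.
Slice 1: Δl = 2.7/cos(-11.6°) = 2.756 m; N'_1 = 53·cos(-11.6°) − 4·2.756 = 40.9; c'Δl = 4.13; W sinα = -10.7
Slice 2: Δl = 2.7/cos5.3° = 2.712 m; N'_2 = 123·cos5.3° − 4·2.712 = 111.6; c'Δl = 4.07; W sinα = 11.4
Slice 3: Δl = 2.6/cos22.3° = 2.810 m; N'_3 = 103·cos22.3° − 11·2.810 = 64.4; c'Δl = 4.22; W sinα = 39.1
Slice 4: Δl = 1.6/cos37.3° = 2.011 m; N'_4 = 23·cos37.3° − 6·2.011 = 6.2; c'Δl = 3.02; W sinα = 13.9
Σc'Δl = 15.4 kN/m; ΣN' = 223.1 kN/m; ΣW sinα = 53.7 kN/m
Resisting = 15.4 + 223.1·tan29.5° = 15.4 + 126.2 = 141.7 kN/m
FS = 141.7 / 53.7 = 2.637

FS = 2.64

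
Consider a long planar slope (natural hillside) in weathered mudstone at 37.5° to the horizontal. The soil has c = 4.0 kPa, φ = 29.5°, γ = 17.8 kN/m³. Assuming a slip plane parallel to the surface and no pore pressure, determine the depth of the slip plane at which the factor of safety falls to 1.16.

z = 1.10 m

Setting FS = 1.16 in FS = [c + γz cos²β tanφ] / [γz sinβ cosβ] and solving for z:
z = c / [γ cosβ (FS·sinβ − cosβ·tanφ)]
  = 4.0 / [17.8·cos37.5°·(1.16·sin37.5° − cos37.5°·tan29.5°)]
  = 4.0 / [17.8·0.7934·(1.16·0.6088 − 0.7934·0.5658)]
  = 4.0 / 3.6336 = 1.101 m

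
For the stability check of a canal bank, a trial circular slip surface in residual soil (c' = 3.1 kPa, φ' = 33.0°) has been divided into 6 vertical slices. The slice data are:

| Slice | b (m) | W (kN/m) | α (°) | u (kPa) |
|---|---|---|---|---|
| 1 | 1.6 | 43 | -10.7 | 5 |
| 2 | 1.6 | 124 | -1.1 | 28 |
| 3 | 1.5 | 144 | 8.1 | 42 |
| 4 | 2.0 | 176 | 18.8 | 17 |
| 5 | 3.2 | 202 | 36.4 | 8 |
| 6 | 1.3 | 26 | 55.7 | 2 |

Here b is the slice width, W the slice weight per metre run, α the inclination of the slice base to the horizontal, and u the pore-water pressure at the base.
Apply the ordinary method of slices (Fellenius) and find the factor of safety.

FS = 1.64

Ordinary method of slices: FS = Σ[c'·Δl_i + (W_i cosα_i − u_i·Δl_i)·tanφ'] / Σ W_i sinα_i, with Δl_i = b_i / cosα_i.
Slice 1: Δl = 1.6/cos(-10.7°) = 1.628 m; N'_1 = 43·cos(-10.7°) − 5·1.628 = 34.1; c'Δl = 5.05; W sinα = -8.0
Slice 2: Δl = 1.6/cos(-1.1°) = 1.600 m; N'_2 = 124·cos(-1.1°) − 28·1.600 = 79.2; c'Δl = 4.96; W sinα = -2.4
Slice 3: Δl = 1.5/cos8.1° = 1.515 m; N'_3 = 144·cos8.1° − 42·1.515 = 78.9; c'Δl = 4.70; W sinα = 20.3
Slice 4: Δl = 2.0/cos18.8° = 2.113 m; N'_4 = 176·cos18.8° − 17·2.113 = 130.7; c'Δl = 6.55; W sinα = 56.7
Slice 5: Δl = 3.2/cos36.4° = 3.976 m; N'_5 = 202·cos36.4° − 8·3.976 = 130.8; c'Δl = 12.32; W sinα = 119.9
Slice 6: Δl = 1.3/cos55.7° = 2.307 m; N'_6 = 26·cos55.7° − 2·2.307 = 10.0; c'Δl = 7.15; W sinα = 21.5
Σc'Δl = 40.7 kN/m; ΣN' = 463.7 kN/m; ΣW sinα = 208.0 kN/m
Resisting = 40.7 + 463.7·tan33.0° = 40.7 + 301.1 = 341.9 kN/m
FS = 341.9 / 208.0 = 1.644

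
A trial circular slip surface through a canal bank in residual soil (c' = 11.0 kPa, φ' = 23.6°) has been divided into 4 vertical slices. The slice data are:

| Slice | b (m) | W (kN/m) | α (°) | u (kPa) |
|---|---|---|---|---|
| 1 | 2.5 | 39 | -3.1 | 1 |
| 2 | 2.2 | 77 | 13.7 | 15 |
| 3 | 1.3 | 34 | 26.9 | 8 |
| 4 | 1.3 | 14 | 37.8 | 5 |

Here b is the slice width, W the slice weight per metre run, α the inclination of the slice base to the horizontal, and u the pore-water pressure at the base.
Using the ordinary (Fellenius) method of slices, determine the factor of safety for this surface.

FS = 3.24

Ordinary method of slices: FS = Σ[c'·Δl_i + (W_i cosα_i − u_i·Δl_i)·tanφ'] / Σ W_i sinα_i, with Δl_i = b_i / cosα_i.
Slice 1: Δl = 2.5/cos(-3.1°) = 2.504 m; N'_1 = 39·cos(-3.1°) − 1·2.504 = 36.4; c'Δl = 27.54; W sinα = -2.1
Slice 2: Δl = 2.2/cos13.7° = 2.264 m; N'_2 = 77·cos13.7° − 15·2.264 = 40.8; c'Δl = 24.91; W sinα = 18.2
Slice 3: Δl = 1.3/cos26.9° = 1.458 m; N'_3 = 34·cos26.9° − 8·1.458 = 18.7; c'Δl = 16.04; W sinα = 15.4
Slice 4: Δl = 1.3/cos37.8° = 1.645 m; N'_4 = 14·cos37.8° − 5·1.645 = 2.8; c'Δl = 18.10; W sinα = 8.6
Σc'Δl = 86.6 kN/m; ΣN' = 98.8 kN/m; ΣW sinα = 40.1 kN/m
Resisting = 86.6 + 98.8·tan23.6° = 86.6 + 43.2 = 129.7 kN/m
FS = 129.7 / 40.1 = 3.236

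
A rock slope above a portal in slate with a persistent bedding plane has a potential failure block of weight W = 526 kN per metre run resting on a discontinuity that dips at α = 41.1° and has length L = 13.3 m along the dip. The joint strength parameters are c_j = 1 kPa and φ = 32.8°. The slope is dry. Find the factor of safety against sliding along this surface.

Resolving the block weight along and normal to the plane and applying the Mohr–Coulomb strength on the joint:
N' = W cosα = 526·cos41.1° = 396.4 kN/m
Driving force T = W sinα = 526·sin41.1° = 345.8 kN/m
Resisting force R = c_j·L + N'·tanφ = 1·13.3 + 396.4·tan32.8° = 13.3 + 255.4 = 268.7 kN/m
FS = R / T = 268.7 / 345.8 = 0.777

FS = 0.78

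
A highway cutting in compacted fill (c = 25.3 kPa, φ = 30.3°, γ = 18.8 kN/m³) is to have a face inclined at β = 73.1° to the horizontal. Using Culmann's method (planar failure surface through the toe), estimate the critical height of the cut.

Culmann's analysis gives the critical failure plane at α_cr = (β + φ)/2 = (73.1 + 30.3)/2 = 51.7°, and the critical height
H_c = (4c/γ) · sinβ cosφ / [1 − cos(β − φ)]
    = (4·25.3/18.8) · sin73.1°·cos30.3° / [1 − cos(42.8°)]
    = 5.383 · 0.9568·0.8634 / [1 − 0.7337]
    = 5.383 · 0.8261 / 0.2663
    = 16.70 m

H_c = 16.70 m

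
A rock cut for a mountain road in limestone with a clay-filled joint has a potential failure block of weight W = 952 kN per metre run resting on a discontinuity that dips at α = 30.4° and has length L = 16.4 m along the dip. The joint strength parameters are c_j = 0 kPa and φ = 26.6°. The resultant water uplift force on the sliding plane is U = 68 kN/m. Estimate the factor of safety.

FS = 0.78

Resolving the block weight along and normal to the plane and applying the Mohr–Coulomb strength on the joint:
N' = W cosα − U = 952·cos30.4° − 68 = 753.1 kN/m
Driving force T = W sinα = 952·sin30.4° = 481.7 kN/m
Resisting force R = c_j·L + N'·tanφ = 0·16.4 + 753.1·tan26.6° = 0.0 + 377.1 = 377.1 kN/m
FS = R / T = 377.1 / 481.7 = 0.783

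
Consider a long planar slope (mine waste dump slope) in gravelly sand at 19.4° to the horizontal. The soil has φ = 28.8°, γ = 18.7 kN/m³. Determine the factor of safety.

For a dry cohesionless infinite slope the factor of safety is FS = tanφ / tanβ.
FS = tan28.8° / tan19.4° = 0.5498 / 0.3522 = 1.561

FS = 1.56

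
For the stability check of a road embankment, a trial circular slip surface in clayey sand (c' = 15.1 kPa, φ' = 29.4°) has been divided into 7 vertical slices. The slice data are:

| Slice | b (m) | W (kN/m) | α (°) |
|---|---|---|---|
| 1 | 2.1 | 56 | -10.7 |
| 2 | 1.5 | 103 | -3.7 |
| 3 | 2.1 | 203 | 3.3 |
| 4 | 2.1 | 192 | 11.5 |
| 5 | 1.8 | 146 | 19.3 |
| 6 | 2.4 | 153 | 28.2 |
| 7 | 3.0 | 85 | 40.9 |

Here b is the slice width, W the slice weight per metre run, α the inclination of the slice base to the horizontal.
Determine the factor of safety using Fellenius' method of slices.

FS = 3.58

Ordinary method of slices: FS = Σ[c'·Δl_i + (W_i cosα_i)·tanφ'] / Σ W_i sinα_i, with Δl_i = b_i / cosα_i.
Slice 1: Δl = 2.1/cos(-10.7°) = 2.137 m; N'_1 = 56·cos(-10.7°) = 55.0; c'Δl = 32.27; W sinα = -10.4
Slice 2: Δl = 1.5/cos(-3.7°) = 1.503 m; N'_2 = 103·cos(-3.7°) = 102.8; c'Δl = 22.70; W sinα = -6.6
Slice 3: Δl = 2.1/cos3.3° = 2.103 m; N'_3 = 203·cos3.3° = 202.7; c'Δl = 31.76; W sinα = 11.7
Slice 4: Δl = 2.1/cos11.5° = 2.143 m; N'_4 = 192·cos11.5° = 188.1; c'Δl = 32.36; W sinα = 38.3
Slice 5: Δl = 1.8/cos19.3° = 1.907 m; N'_5 = 146·cos19.3° = 137.8; c'Δl = 28.80; W sinα = 48.3
Slice 6: Δl = 2.4/cos28.2° = 2.723 m; N'_6 = 153·cos28.2° = 134.8; c'Δl = 41.12; W sinα = 72.3
Slice 7: Δl = 3.0/cos40.9° = 3.969 m; N'_7 = 85·cos40.9° = 64.2; c'Δl = 59.93; W sinα = 55.7
Σc'Δl = 248.9 kN/m; ΣN' = 885.5 kN/m; ΣW sinα = 209.1 kN/m
Resisting = 248.9 + 885.5·tan29.4° = 248.9 + 499.0 = 747.9 kN/m
FS = 747.9 / 209.1 = 3.576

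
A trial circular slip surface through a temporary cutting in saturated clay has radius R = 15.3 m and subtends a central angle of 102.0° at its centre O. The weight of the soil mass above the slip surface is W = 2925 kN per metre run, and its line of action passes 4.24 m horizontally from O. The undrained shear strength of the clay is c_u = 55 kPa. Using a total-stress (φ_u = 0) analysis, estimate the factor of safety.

Taking moments about the centre O, the resisting moment is provided by the undrained shear strength acting along the arc:
Arc length L_a = R·θ = 15.3·(102.0°·π/180) = 15.3·1.7802 = 27.24 m
M_R = c_u·L_a·R = 55·27.24·15.3 = 22920.4 kN·m/m
M_D = W·d = 2925·4.24 = 12402.0 kN·m/m
FS = M_R / M_D = 22920.4 / 12402.0 = 1.848

FS = 1.85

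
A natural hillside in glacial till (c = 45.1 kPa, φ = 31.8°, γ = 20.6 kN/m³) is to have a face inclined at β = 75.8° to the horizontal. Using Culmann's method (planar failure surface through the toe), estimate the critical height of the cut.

H_c = 25.71 m

Culmann's analysis gives the critical failure plane at α_cr = (β + φ)/2 = (75.8 + 31.8)/2 = 53.8°, and the critical height
H_c = (4c/γ) · sinβ cosφ / [1 − cos(β − φ)]
    = (4·45.1/20.6) · sin75.8°·cos31.8° / [1 − cos(44.0°)]
    = 8.757 · 0.9694·0.8499 / [1 − 0.7193]
    = 8.757 · 0.8239 / 0.2807
    = 25.71 m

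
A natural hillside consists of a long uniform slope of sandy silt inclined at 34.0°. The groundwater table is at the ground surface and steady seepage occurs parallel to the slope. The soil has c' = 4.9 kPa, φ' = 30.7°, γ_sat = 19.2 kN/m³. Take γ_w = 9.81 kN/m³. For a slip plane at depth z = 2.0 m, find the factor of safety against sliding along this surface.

FS = 0.71

With seepage parallel to the slope and the water table at the surface, the effective normal stress on the slip plane uses the buoyant unit weight γ' = γ_sat − γ_w while the driving shear stress uses γ_sat:
FS = [c' + γ' z cos²β tanφ'] / [γ_sat z sinβ cosβ]
γ' = 19.2 − 9.81 = 9.39 kN/m³
Numerator = 4.9 + 9.39·2.0·cos²34.0°·tan30.7° = 4.9 + 9.39·2.0·0.6873·0.5938 = 12.564 kPa
Denominator = 19.2·2.0·sin34.0°·cos34.0° = 19.2·2.0·0.5592·0.8290 = 17.802 kPa
FS = 12.564 / 17.802 = 0.706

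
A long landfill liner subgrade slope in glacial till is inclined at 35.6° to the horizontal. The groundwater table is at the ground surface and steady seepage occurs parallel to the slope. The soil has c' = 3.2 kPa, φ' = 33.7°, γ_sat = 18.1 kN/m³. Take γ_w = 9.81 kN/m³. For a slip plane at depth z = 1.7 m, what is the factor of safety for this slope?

FS = 0.65

With seepage parallel to the slope and the water table at the surface, the effective normal stress on the slip plane uses the buoyant unit weight γ' = γ_sat − γ_w while the driving shear stress uses γ_sat:
FS = [c' + γ' z cos²β tanφ'] / [γ_sat z sinβ cosβ]
γ' = 18.1 − 9.81 = 8.29 kN/m³
Numerator = 3.2 + 8.29·1.7·cos²35.6°·tan33.7° = 3.2 + 8.29·1.7·0.6611·0.6669 = 9.414 kPa
Denominator = 18.1·1.7·sin35.6°·cos35.6° = 18.1·1.7·0.5821·0.8131 = 14.564 kPa
FS = 9.414 / 14.564 = 0.646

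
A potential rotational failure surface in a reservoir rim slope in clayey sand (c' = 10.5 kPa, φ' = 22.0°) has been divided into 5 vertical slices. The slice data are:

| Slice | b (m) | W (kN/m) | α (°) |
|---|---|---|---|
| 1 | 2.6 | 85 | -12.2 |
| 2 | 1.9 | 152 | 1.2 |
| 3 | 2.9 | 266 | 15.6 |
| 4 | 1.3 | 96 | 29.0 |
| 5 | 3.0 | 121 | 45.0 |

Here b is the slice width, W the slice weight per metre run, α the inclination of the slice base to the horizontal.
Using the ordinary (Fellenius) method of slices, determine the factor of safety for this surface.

Ordinary method of slices: FS = Σ[c'·Δl_i + (W_i cosα_i)·tanφ'] / Σ W_i sinα_i, with Δl_i = b_i / cosα_i.
Slice 1: Δl = 2.6/cos(-12.2°) = 2.660 m; N'_1 = 85·cos(-12.2°) = 83.1; c'Δl = 27.93; W sinα = -18.0
Slice 2: Δl = 1.9/cos1.2° = 1.900 m; N'_2 = 152·cos1.2° = 152.0; c'Δl = 19.95; W sinα = 3.2
Slice 3: Δl = 2.9/cos15.6° = 3.011 m; N'_3 = 266·cos15.6° = 256.2; c'Δl = 31.61; W sinα = 71.5
Slice 4: Δl = 1.3/cos29.0° = 1.486 m; N'_4 = 96·cos29.0° = 84.0; c'Δl = 15.61; W sinα = 46.5
Slice 5: Δl = 3.0/cos45.0° = 4.243 m; N'_5 = 121·cos45.0° = 85.6; c'Δl = 44.55; W sinα = 85.6
Σc'Δl = 139.7 kN/m; ΣN' = 660.8 kN/m; ΣW sinα = 188.9 kN/m
Resisting = 139.7 + 660.8·tan22.0° = 139.7 + 267.0 = 406.6 kN/m
FS = 406.6 / 188.9 = 2.153

FS = 2.15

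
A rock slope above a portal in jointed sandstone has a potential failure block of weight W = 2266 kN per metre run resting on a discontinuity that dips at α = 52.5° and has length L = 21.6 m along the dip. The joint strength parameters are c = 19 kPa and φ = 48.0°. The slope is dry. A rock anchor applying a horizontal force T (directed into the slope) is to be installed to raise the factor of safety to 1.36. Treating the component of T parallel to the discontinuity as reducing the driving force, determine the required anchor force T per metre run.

Resolving forces along and normal to the sliding plane, with the horizontal anchor force T adding T·sinα to the effective normal force and T·cosα acting up the plane against the driving force:
FS = [cL + (W cosα + T sinα) tanφ] / [W sinα − T cosα]
Without the anchor: N' = 1379.5 kN/m, driving T_d = 1797.7 kN/m, resisting R = 19·21.6 + 1379.5·tan48.0° = 1942.4 kN/m, FS = 1.08.
Setting FS = 1.36 and solving for T:
1.36·(1797.7 − T cos52.5°) = 1942.4 + T sin52.5°·tan48.0°
T·(sin52.5°·tan48.0° + 1.36·cos52.5°) = 1.36·1797.7 − 1942.4
T·(0.7934·1.1106 + 1.36·0.6088) = 2444.9 − 1942.4 = 502.5
T·1.7090 = 502.5
T = 294.0 kN/m

T = 294 kN/m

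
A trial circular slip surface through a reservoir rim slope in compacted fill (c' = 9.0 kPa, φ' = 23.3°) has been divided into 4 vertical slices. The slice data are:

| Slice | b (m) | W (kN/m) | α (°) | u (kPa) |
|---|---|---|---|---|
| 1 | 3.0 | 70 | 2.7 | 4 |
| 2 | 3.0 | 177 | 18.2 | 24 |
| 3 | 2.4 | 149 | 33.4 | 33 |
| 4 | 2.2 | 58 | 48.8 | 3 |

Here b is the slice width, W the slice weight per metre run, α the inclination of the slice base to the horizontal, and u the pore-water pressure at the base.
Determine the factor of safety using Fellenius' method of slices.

FS = 1.09

Ordinary method of slices: FS = Σ[c'·Δl_i + (W_i cosα_i − u_i·Δl_i)·tanφ'] / Σ W_i sinα_i, with Δl_i = b_i / cosα_i.
Slice 1: Δl = 3.0/cos2.7° = 3.003 m; N'_1 = 70·cos2.7° − 4·3.003 = 57.9; c'Δl = 27.03; W sinα = 3.3
Slice 2: Δl = 3.0/cos18.2° = 3.158 m; N'_2 = 177·cos18.2° − 24·3.158 = 92.4; c'Δl = 28.42; W sinα = 55.3
Slice 3: Δl = 2.4/cos33.4° = 2.875 m; N'_3 = 149·cos33.4° − 33·2.875 = 29.5; c'Δl = 25.87; W sinα = 82.0
Slice 4: Δl = 2.2/cos48.8° = 3.340 m; N'_4 = 58·cos48.8° − 3·3.340 = 28.2; c'Δl = 30.06; W sinα = 43.6
Σc'Δl = 111.4 kN/m; ΣN' = 208.0 kN/m; ΣW sinα = 184.2 kN/m
Resisting = 111.4 + 208.0·tan23.3° = 111.4 + 89.6 = 201.0 kN/m
FS = 201.0 / 184.2 = 1.091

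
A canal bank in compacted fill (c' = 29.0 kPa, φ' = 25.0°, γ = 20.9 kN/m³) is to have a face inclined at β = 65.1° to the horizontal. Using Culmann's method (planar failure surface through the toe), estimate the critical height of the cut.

Culmann's analysis gives the critical failure plane at α_cr = (β + φ')/2 = (65.1 + 25.0)/2 = 45.0°, and the critical height
H_c = (4c'/γ) · sinβ cosφ' / [1 − cos(β − φ')]
    = (4·29.0/20.9) · sin65.1°·cos25.0° / [1 − cos(40.1°)]
    = 5.550 · 0.9070·0.9063 / [1 − 0.7649]
    = 5.550 · 0.8221 / 0.2351
    = 19.41 m

H_c = 19.41 m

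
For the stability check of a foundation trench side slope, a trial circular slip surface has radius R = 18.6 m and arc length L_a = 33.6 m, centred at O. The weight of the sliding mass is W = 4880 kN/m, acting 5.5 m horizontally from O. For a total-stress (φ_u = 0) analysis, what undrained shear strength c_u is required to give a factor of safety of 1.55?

FS = c_u·L_a·R / (W·d), so c_u = FS·W·d / (L_a·R).
c_u = 1.55·4880·5.5 / (33.60·18.6) = 41602.0 / 624.96 = 66.57 kPa

c_u = 66.6 kPa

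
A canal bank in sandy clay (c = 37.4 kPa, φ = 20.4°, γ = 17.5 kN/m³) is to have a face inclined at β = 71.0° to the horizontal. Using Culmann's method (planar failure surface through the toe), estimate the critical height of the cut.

H_c = 20.74 m

Culmann's analysis gives the critical failure plane at α_cr = (β + φ)/2 = (71.0 + 20.4)/2 = 45.7°, and the critical height
H_c = (4c/γ) · sinβ cosφ / [1 − cos(β − φ)]
    = (4·37.4/17.5) · sin71.0°·cos20.4° / [1 − cos(50.6°)]
    = 8.549 · 0.9455·0.9373 / [1 − 0.6347]
    = 8.549 · 0.8862 / 0.3653
    = 20.74 m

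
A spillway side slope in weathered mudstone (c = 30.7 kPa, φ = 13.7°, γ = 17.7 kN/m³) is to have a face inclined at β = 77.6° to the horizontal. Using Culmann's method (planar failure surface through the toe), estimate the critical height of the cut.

Culmann's analysis gives the critical failure plane at α_cr = (β + φ)/2 = (77.6 + 13.7)/2 = 45.6°, and the critical height
H_c = (4c/γ) · sinβ cosφ / [1 − cos(β − φ)]
    = (4·30.7/17.7) · sin77.6°·cos13.7° / [1 − cos(63.9°)]
    = 6.938 · 0.9767·0.9715 / [1 − 0.4399]
    = 6.938 · 0.9489 / 0.5601
    = 11.75 m

H_c = 11.75 m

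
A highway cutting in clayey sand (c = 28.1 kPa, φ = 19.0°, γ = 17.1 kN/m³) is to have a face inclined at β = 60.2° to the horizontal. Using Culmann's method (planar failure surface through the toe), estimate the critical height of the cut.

Culmann's analysis gives the critical failure plane at α_cr = (β + φ)/2 = (60.2 + 19.0)/2 = 39.6°, and the critical height
H_c = (4c/γ) · sinβ cosφ / [1 − cos(β − φ)]
    = (4·28.1/17.1) · sin60.2°·cos19.0° / [1 − cos(41.2°)]
    = 6.573 · 0.8678·0.9455 / [1 − 0.7524]
    = 6.573 · 0.8205 / 0.2476
    = 21.78 m

H_c = 21.78 m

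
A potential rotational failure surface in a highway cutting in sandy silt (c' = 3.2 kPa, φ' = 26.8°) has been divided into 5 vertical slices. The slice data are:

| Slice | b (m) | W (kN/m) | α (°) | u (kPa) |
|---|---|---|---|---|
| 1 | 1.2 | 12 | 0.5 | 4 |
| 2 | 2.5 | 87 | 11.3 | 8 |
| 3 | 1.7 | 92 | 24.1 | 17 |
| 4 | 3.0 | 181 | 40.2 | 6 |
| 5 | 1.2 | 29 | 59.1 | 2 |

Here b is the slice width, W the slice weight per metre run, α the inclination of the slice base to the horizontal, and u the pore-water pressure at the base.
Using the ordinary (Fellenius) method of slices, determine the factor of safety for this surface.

FS = 0.83

Ordinary method of slices: FS = Σ[c'·Δl_i + (W_i cosα_i − u_i·Δl_i)·tanφ'] / Σ W_i sinα_i, with Δl_i = b_i / cosα_i.
Slice 1: Δl = 1.2/cos0.5° = 1.200 m; N'_1 = 12·cos0.5° − 4·1.200 = 7.2; c'Δl = 3.84; W sinα = 0.1
Slice 2: Δl = 2.5/cos11.3° = 2.549 m; N'_2 = 87·cos11.3° − 8·2.549 = 64.9; c'Δl = 8.16; W sinα = 17.0
Slice 3: Δl = 1.7/cos24.1° = 1.862 m; N'_3 = 92·cos24.1° − 17·1.862 = 52.3; c'Δl = 5.96; W sinα = 37.6
Slice 4: Δl = 3.0/cos40.2° = 3.928 m; N'_4 = 181·cos40.2° − 6·3.928 = 114.7; c'Δl = 12.57; W sinα = 116.8
Slice 5: Δl = 1.2/cos59.1° = 2.337 m; N'_5 = 29·cos59.1° − 2·2.337 = 10.2; c'Δl = 7.48; W sinα = 24.9
Σc'Δl = 38.0 kN/m; ΣN' = 249.3 kN/m; ΣW sinα = 196.4 kN/m
Resisting = 38.0 + 249.3·tan26.8° = 38.0 + 125.9 = 164.0 kN/m
FS = 164.0 / 196.4 = 0.835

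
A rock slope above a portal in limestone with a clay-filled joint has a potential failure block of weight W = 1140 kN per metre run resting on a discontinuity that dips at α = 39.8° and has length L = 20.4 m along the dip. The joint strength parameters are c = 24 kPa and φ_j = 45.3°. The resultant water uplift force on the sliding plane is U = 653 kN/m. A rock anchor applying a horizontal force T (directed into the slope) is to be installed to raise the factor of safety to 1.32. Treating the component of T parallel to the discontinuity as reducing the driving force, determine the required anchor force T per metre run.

T = 150 kN/m

Resolving forces along and normal to the sliding plane, with the horizontal anchor force T adding T·sinα to the effective normal force and T·cosα acting up the plane against the driving force:
FS = [cL + (W cosα − U + T sinα) tanφ_j] / [W sinα − T cosα]
Without the anchor: N' = 222.8 kN/m, driving T_d = 729.7 kN/m, resisting R = 24·20.4 + 222.8·tan45.3° = 714.8 kN/m, FS = 0.98.
Setting FS = 1.32 and solving for T:
1.32·(729.7 − T cos39.8°) = 714.8 + T sin39.8°·tan45.3°
T·(sin39.8°·tan45.3° + 1.32·cos39.8°) = 1.32·729.7 − 714.8
T·(0.6401·1.0105 + 1.32·0.7683) = 963.2 − 714.8 = 248.4
T·1.6610 = 248.4
T = 149.6 kN/m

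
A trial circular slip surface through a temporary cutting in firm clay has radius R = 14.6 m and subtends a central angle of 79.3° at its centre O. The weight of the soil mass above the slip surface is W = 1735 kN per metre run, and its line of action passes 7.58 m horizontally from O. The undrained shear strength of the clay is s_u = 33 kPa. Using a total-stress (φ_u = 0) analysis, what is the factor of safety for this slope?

FS = 0.74

Taking moments about the centre O, the resisting moment is provided by the undrained shear strength acting along the arc:
Arc length L_a = R·θ = 14.6·(79.3°·π/180) = 14.6·1.3840 = 20.21 m
M_R = s_u·L_a·R = 33·20.21·14.6 = 9735.8 kN·m/m
M_D = W·d = 1735·7.58 = 13151.3 kN·m/m
FS = M_R / M_D = 9735.8 / 13151.3 = 0.740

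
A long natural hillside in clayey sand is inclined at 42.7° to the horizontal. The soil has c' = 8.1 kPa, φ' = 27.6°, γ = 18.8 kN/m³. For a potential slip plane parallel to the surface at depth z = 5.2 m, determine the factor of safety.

FS = 0.73

For an infinite slope with a slip plane parallel to the surface (no pore pressure): FS = [c' + γz cos²β tanφ'] / [γz sinβ cosβ].
γz = 18.8·5.2 = 97.76 kN/m²
Numerator = 8.1 + 97.76·cos²42.7°·tan27.6° = 8.1 + 97.76·0.5401·0.5228 = 35.703 kPa
Denominator = 97.76·sin42.7°·cos42.7° = 97.76·0.6782·0.7349 = 48.723 kPa
FS = 35.703 / 48.723 = 0.733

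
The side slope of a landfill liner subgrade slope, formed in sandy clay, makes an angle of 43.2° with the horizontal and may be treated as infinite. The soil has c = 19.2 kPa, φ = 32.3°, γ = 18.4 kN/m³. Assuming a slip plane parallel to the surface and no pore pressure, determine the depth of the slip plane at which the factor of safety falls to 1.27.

z = 3.50 m

Setting FS = 1.27 in FS = [c + γz cos²β tanφ] / [γz sinβ cosβ] and solving for z:
z = c / [γ cosβ (FS·sinβ − cosβ·tanφ)]
  = 19.2 / [18.4·cos43.2°·(1.27·sin43.2° − cos43.2°·tan32.3°)]
  = 19.2 / [18.4·0.7290·(1.27·0.6845 − 0.7290·0.6322)]
  = 19.2 / 5.4798 = 3.504 m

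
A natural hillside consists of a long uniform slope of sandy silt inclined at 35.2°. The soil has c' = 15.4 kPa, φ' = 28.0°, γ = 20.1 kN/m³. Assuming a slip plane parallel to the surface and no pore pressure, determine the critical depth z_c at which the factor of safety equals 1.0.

Setting FS = 1.00 in FS = [c' + γz cos²β tanφ'] / [γz sinβ cosβ] and solving for z:
z = c' / [γ cosβ (FS·sinβ − cosβ·tanφ')]
  = 15.4 / [20.1·cos35.2°·(1.00·sin35.2° − cos35.2°·tan28.0°)]
  = 15.4 / [20.1·0.8171·(1.00·0.5764 − 0.8171·0.5317)]
  = 15.4 / 2.3315 = 6.605 m

z_c = 6.61 m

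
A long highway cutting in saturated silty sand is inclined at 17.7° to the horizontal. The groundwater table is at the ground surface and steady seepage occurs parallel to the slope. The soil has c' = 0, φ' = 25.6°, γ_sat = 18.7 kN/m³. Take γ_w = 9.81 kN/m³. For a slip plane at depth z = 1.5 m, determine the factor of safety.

FS = 0.71

With seepage parallel to the slope and the water table at the surface, the effective normal stress on the slip plane uses the buoyant unit weight γ' = γ_sat − γ_w while the driving shear stress uses γ_sat:
FS = [c' + γ' z cos²β tanφ'] / [γ_sat z sinβ cosβ]
(For c' = 0 this reduces to FS = (γ'/γ_sat)·tanφ'/tanβ.)
γ' = 18.7 − 9.81 = 8.89 kN/m³
Numerator = 0.0 + 8.89·1.5·cos²17.7°·tan25.6° = 0.0 + 8.89·1.5·0.9076·0.4791 = 5.798 kPa
Denominator = 18.7·1.5·sin17.7°·cos17.7° = 18.7·1.5·0.3040·0.9527 = 8.124 kPa
FS = 5.798 / 8.124 = 0.714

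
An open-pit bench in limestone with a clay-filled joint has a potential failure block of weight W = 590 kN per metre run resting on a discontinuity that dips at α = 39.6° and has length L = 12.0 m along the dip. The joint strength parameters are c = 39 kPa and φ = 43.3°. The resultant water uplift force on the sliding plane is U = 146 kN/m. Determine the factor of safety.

Resolving the block weight along and normal to the plane and applying the Mohr–Coulomb strength on the joint:
N' = W cosα − U = 590·cos39.6° − 146 = 308.6 kN/m
Driving force T = W sinα = 590·sin39.6° = 376.1 kN/m
Resisting force R = c·L + N'·tanφ = 39·12.0 + 308.6·tan43.3° = 468.0 + 290.8 = 758.8 kN/m
FS = R / T = 758.8 / 376.1 = 2.018

FS = 2.02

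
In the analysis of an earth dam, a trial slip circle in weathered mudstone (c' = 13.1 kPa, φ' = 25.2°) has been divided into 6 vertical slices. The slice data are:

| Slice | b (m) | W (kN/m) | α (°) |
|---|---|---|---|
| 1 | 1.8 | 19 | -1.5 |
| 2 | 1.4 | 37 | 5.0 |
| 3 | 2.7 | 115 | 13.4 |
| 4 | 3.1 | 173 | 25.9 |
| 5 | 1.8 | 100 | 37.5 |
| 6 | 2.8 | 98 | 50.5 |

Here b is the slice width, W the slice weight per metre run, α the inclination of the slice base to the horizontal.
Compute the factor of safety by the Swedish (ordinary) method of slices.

Ordinary method of slices: FS = Σ[c'·Δl_i + (W_i cosα_i)·tanφ'] / Σ W_i sinα_i, with Δl_i = b_i / cosα_i.
Slice 1: Δl = 1.8/cos(-1.5°) = 1.801 m; N'_1 = 19·cos(-1.5°) = 19.0; c'Δl = 23.59; W sinα = -0.5
Slice 2: Δl = 1.4/cos5.0° = 1.405 m; N'_2 = 37·cos5.0° = 36.9; c'Δl = 18.41; W sinα = 3.2
Slice 3: Δl = 2.7/cos13.4° = 2.776 m; N'_3 = 115·cos13.4° = 111.9; c'Δl = 36.36; W sinα = 26.7
Slice 4: Δl = 3.1/cos25.9° = 3.446 m; N'_4 = 173·cos25.9° = 155.6; c'Δl = 45.14; W sinα = 75.6
Slice 5: Δl = 1.8/cos37.5° = 2.269 m; N'_5 = 100·cos37.5° = 79.3; c'Δl = 29.72; W sinα = 60.9
Slice 6: Δl = 2.8/cos50.5° = 4.402 m; N'_6 = 98·cos50.5° = 62.3; c'Δl = 57.67; W sinα = 75.6
Σc'Δl = 210.9 kN/m; ΣN' = 465.0 kN/m; ΣW sinα = 241.4 kN/m
Resisting = 210.9 + 465.0·tan25.2° = 210.9 + 218.8 = 429.7 kN/m
FS = 429.7 / 241.4 = 1.780

FS = 1.78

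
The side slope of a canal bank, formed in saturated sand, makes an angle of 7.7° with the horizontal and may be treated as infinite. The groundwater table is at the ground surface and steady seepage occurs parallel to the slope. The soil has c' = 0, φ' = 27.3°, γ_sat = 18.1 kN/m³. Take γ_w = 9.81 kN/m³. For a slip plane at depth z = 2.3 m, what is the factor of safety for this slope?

With seepage parallel to the slope and the water table at the surface, the effective normal stress on the slip plane uses the buoyant unit weight γ' = γ_sat − γ_w while the driving shear stress uses γ_sat:
FS = [c' + γ' z cos²β tanφ'] / [γ_sat z sinβ cosβ]
(For c' = 0 this reduces to FS = (γ'/γ_sat)·tanφ'/tanβ.)
γ' = 18.1 − 9.81 = 8.29 kN/m³
Numerator = 0.0 + 8.29·2.3·cos²7.7°·tan27.3° = 0.0 + 8.29·2.3·0.9820·0.5161 = 9.665 kPa
Denominator = 18.1·2.3·sin7.7°·cos7.7° = 18.1·2.3·0.1340·0.9910 = 5.528 kPa
FS = 9.665 / 5.528 = 1.748

FS = 1.75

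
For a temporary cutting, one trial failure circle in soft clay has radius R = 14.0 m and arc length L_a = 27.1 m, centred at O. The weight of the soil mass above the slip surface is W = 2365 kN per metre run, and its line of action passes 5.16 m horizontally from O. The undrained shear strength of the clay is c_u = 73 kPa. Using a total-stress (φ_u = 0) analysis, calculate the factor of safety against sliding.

Taking moments about the centre O, the resisting moment is provided by the undrained shear strength acting along the arc:
M_R = c_u·L_a·R = 73·27.10·14.0 = 27696.2 kN·m/m
M_D = W·d = 2365·5.16 = 12203.4 kN·m/m
FS = M_R / M_D = 27696.2 / 12203.4 = 2.270

FS = 2.27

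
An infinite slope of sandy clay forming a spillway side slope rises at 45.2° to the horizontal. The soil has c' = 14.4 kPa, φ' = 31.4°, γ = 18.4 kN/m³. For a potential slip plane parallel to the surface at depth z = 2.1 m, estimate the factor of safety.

FS = 1.35

For an infinite slope with a slip plane parallel to the surface (no pore pressure): FS = [c' + γz cos²β tanφ'] / [γz sinβ cosβ].
γz = 18.4·2.1 = 38.64 kN/m²
Numerator = 14.4 + 38.64·cos²45.2°·tan31.4° = 14.4 + 38.64·0.4965·0.6104 = 26.111 kPa
Denominator = 38.64·sin45.2°·cos45.2° = 38.64·0.7096·0.7046 = 19.320 kPa
FS = 26.111 / 19.320 = 1.352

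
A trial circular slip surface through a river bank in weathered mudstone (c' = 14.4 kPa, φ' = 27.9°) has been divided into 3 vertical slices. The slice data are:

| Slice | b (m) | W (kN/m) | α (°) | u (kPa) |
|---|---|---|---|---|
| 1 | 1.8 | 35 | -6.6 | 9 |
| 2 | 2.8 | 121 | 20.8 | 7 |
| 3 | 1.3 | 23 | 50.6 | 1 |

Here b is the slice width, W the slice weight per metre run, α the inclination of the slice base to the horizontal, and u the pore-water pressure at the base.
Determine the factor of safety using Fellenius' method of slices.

Ordinary method of slices: FS = Σ[c'·Δl_i + (W_i cosα_i − u_i·Δl_i)·tanφ'] / Σ W_i sinα_i, with Δl_i = b_i / cosα_i.
Slice 1: Δl = 1.8/cos(-6.6°) = 1.812 m; N'_1 = 35·cos(-6.6°) − 9·1.812 = 18.5; c'Δl = 26.09; W sinα = -4.0
Slice 2: Δl = 2.8/cos20.8° = 2.995 m; N'_2 = 121·cos20.8° − 7·2.995 = 92.1; c'Δl = 43.13; W sinα = 43.0
Slice 3: Δl = 1.3/cos50.6° = 2.048 m; N'_3 = 23·cos50.6° − 1·2.048 = 12.6; c'Δl = 29.49; W sinα = 17.8
Σc'Δl = 98.7 kN/m; ΣN' = 123.2 kN/m; ΣW sinα = 56.7 kN/m
Resisting = 98.7 + 123.2·tan27.9° = 98.7 + 65.2 = 163.9 kN/m
FS = 163.9 / 56.7 = 2.890

FS = 2.89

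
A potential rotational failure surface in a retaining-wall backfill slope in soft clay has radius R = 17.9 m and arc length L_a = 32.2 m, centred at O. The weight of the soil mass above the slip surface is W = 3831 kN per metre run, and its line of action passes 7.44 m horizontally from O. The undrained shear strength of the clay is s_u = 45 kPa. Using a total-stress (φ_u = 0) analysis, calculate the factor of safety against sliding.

Taking moments about the centre O, the resisting moment is provided by the undrained shear strength acting along the arc:
M_R = s_u·L_a·R = 45·32.20·17.9 = 25937.1 kN·m/m
M_D = W·d = 3831·7.44 = 28502.6 kN·m/m
FS = M_R / M_D = 25937.1 / 28502.6 = 0.910

FS = 0.91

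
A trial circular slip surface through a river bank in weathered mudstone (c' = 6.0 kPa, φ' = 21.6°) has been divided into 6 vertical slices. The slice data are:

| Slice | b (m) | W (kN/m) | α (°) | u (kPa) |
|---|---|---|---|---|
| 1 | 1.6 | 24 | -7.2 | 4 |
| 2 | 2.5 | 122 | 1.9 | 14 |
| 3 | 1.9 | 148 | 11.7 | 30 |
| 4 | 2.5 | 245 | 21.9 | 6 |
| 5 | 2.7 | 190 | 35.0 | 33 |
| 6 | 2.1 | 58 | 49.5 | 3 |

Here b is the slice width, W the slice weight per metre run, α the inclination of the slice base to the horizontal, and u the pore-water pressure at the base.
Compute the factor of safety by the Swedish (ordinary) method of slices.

FS = 1.02

Ordinary method of slices: FS = Σ[c'·Δl_i + (W_i cosα_i − u_i·Δl_i)·tanφ'] / Σ W_i sinα_i, with Δl_i = b_i / cosα_i.
Slice 1: Δl = 1.6/cos(-7.2°) = 1.613 m; N'_1 = 24·cos(-7.2°) − 4·1.613 = 17.4; c'Δl = 9.68; W sinα = -3.0
Slice 2: Δl = 2.5/cos1.9° = 2.501 m; N'_2 = 122·cos1.9° − 14·2.501 = 86.9; c'Δl = 15.01; W sinα = 4.0
Slice 3: Δl = 1.9/cos11.7° = 1.940 m; N'_3 = 148·cos11.7° − 30·1.940 = 86.7; c'Δl = 11.64; W sinα = 30.0
Slice 4: Δl = 2.5/cos21.9° = 2.694 m; N'_4 = 245·cos21.9° − 6·2.694 = 211.2; c'Δl = 16.17; W sinα = 91.4
Slice 5: Δl = 2.7/cos35.0° = 3.296 m; N'_5 = 190·cos35.0° − 33·3.296 = 46.9; c'Δl = 19.78; W sinα = 109.0
Slice 6: Δl = 2.1/cos49.5° = 3.234 m; N'_6 = 58·cos49.5° − 3·3.234 = 28.0; c'Δl = 19.40; W sinα = 44.1
Σc'Δl = 91.7 kN/m; ΣN' = 477.0 kN/m; ΣW sinα = 275.5 kN/m
Resisting = 91.7 + 477.0·tan21.6° = 91.7 + 188.8 = 280.5 kN/m
FS = 280.5 / 275.5 = 1.018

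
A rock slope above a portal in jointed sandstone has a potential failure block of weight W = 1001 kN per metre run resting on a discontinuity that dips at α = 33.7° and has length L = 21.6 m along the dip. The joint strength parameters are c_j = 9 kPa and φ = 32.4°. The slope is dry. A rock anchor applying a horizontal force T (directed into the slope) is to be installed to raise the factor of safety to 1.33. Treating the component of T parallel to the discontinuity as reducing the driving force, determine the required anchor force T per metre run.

T = 11 kN/m

Resolving forces along and normal to the sliding plane, with the horizontal anchor force T adding T·sinα to the effective normal force and T·cosα acting up the plane against the driving force:
FS = [c_jL + (W cosα + T sinα) tanφ] / [W sinα − T cosα]
Without the anchor: N' = 832.8 kN/m, driving T_d = 555.4 kN/m, resisting R = 9·21.6 + 832.8·tan32.4° = 722.9 kN/m, FS = 1.30.
Setting FS = 1.33 and solving for T:
1.33·(555.4 − T cos33.7°) = 722.9 + T sin33.7°·tan32.4°
T·(sin33.7°·tan32.4° + 1.33·cos33.7°) = 1.33·555.4 − 722.9
T·(0.5548·0.6346 + 1.33·0.8320) = 738.7 − 722.9 = 15.8
T·1.4586 = 15.8
T = 10.8 kN/m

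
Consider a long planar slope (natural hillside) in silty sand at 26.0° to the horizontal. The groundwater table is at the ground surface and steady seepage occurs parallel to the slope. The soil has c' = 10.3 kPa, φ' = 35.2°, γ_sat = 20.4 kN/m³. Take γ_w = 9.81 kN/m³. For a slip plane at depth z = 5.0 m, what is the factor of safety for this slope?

FS = 1.01

With seepage parallel to the slope and the water table at the surface, the effective normal stress on the slip plane uses the buoyant unit weight γ' = γ_sat − γ_w while the driving shear stress uses γ_sat:
FS = [c' + γ' z cos²β tanφ'] / [γ_sat z sinβ cosβ]
γ' = 20.4 − 9.81 = 10.59 kN/m³
Numerator = 10.3 + 10.59·5.0·cos²26.0°·tan35.2° = 10.3 + 10.59·5.0·0.8078·0.7054 = 40.474 kPa
Denominator = 20.4·5.0·sin26.0°·cos26.0° = 20.4·5.0·0.4384·0.8988 = 40.189 kPa
FS = 40.474 / 40.189 = 1.007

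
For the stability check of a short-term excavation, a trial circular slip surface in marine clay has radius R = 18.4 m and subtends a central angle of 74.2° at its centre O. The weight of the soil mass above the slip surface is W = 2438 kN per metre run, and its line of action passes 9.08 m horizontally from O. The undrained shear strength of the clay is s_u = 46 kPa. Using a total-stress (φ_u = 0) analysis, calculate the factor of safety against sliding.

Taking moments about the centre O, the resisting moment is provided by the undrained shear strength acting along the arc:
Arc length L_a = R·θ = 18.4·(74.2°·π/180) = 18.4·1.2950 = 23.83 m
M_R = s_u·L_a·R = 46·23.83·18.4 = 20168.6 kN·m/m
M_D = W·d = 2438·9.08 = 22137.0 kN·m/m
FS = M_R / M_D = 20168.6 / 22137.0 = 0.911

FS = 0.91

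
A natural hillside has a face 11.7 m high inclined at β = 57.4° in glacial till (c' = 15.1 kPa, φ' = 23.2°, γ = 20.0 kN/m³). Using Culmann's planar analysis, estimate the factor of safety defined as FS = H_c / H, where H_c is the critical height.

H_c = (4c'/γ) · sinβ cosφ' / [1 − cos(β − φ')]
    = (4·15.1/20.0) · sin57.4°·cos23.2° / [1 − cos34.2°]
    = 3.020 · 0.7743 / 0.1729 = 13.52 m
FS = H_c / H = 13.52 / 11.7 = 1.156

FS = 1.16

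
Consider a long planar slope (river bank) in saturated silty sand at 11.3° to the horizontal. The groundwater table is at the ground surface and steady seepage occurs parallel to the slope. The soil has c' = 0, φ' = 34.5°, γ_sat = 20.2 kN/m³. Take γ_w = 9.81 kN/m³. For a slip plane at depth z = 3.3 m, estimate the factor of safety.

With seepage parallel to the slope and the water table at the surface, the effective normal stress on the slip plane uses the buoyant unit weight γ' = γ_sat − γ_w while the driving shear stress uses γ_sat:
FS = [c' + γ' z cos²β tanφ'] / [γ_sat z sinβ cosβ]
(For c' = 0 this reduces to FS = (γ'/γ_sat)·tanφ'/tanβ.)
γ' = 20.2 − 9.81 = 10.39 kN/m³
Numerator = 0.0 + 10.39·3.3·cos²11.3°·tan34.5° = 0.0 + 10.39·3.3·0.9616·0.6873 = 22.660 kPa
Denominator = 20.2·3.3·sin11.3°·cos11.3° = 20.2·3.3·0.1959·0.9806 = 12.809 kPa
FS = 22.660 / 12.809 = 1.769

FS = 1.77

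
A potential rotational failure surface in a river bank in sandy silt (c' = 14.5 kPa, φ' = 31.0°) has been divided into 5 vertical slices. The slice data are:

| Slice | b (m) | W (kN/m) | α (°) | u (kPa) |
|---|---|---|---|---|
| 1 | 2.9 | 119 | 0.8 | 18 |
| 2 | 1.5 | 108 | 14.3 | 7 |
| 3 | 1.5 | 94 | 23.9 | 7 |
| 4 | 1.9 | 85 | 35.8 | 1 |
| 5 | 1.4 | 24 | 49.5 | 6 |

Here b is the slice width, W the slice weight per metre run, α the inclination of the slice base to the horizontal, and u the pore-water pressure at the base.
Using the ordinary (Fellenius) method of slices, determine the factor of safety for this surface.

Ordinary method of slices: FS = Σ[c'·Δl_i + (W_i cosα_i − u_i·Δl_i)·tanφ'] / Σ W_i sinα_i, with Δl_i = b_i / cosα_i.
Slice 1: Δl = 2.9/cos0.8° = 2.900 m; N'_1 = 119·cos0.8° − 18·2.900 = 66.8; c'Δl = 42.05; W sinα = 1.7
Slice 2: Δl = 1.5/cos14.3° = 1.548 m; N'_2 = 108·cos14.3° − 7·1.548 = 93.8; c'Δl = 22.45; W sinα = 26.7
Slice 3: Δl = 1.5/cos23.9° = 1.641 m; N'_3 = 94·cos23.9° − 7·1.641 = 74.5; c'Δl = 23.79; W sinα = 38.1
Slice 4: Δl = 1.9/cos35.8° = 2.343 m; N'_4 = 85·cos35.8° − 1·2.343 = 66.6; c'Δl = 33.97; W sinα = 49.7
Slice 5: Δl = 1.4/cos49.5° = 2.156 m; N'_5 = 24·cos49.5° − 6·2.156 = 2.7; c'Δl = 31.26; W sinα = 18.2
Σc'Δl = 153.5 kN/m; ΣN' = 304.3 kN/m; ΣW sinα = 134.4 kN/m
Resisting = 153.5 + 304.3·tan31.0° = 153.5 + 182.8 = 336.4 kN/m
FS = 336.4 / 134.4 = 2.503

FS = 2.50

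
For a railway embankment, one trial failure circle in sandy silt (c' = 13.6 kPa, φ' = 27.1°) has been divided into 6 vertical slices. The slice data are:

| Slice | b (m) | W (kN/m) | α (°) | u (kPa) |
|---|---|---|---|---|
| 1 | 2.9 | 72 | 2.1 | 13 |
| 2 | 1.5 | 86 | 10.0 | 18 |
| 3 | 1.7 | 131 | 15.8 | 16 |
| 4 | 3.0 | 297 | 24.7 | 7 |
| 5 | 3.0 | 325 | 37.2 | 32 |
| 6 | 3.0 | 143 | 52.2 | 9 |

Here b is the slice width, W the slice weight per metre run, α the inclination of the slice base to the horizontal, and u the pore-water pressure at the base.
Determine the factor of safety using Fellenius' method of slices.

Ordinary method of slices: FS = Σ[c'·Δl_i + (W_i cosα_i − u_i·Δl_i)·tanφ'] / Σ W_i sinα_i, with Δl_i = b_i / cosα_i.
Slice 1: Δl = 2.9/cos2.1° = 2.902 m; N'_1 = 72·cos2.1° − 13·2.902 = 34.2; c'Δl = 39.47; W sinα = 2.6
Slice 2: Δl = 1.5/cos10.0° = 1.523 m; N'_2 = 86·cos10.0° − 18·1.523 = 57.3; c'Δl = 20.71; W sinα = 14.9
Slice 3: Δl = 1.7/cos15.8° = 1.767 m; N'_3 = 131·cos15.8° − 16·1.767 = 97.8; c'Δl = 24.03; W sinα = 35.7
Slice 4: Δl = 3.0/cos24.7° = 3.302 m; N'_4 = 297·cos24.7° − 7·3.302 = 246.7; c'Δl = 44.91; W sinα = 124.1
Slice 5: Δl = 3.0/cos37.2° = 3.766 m; N'_5 = 325·cos37.2° − 32·3.766 = 138.3; c'Δl = 51.22; W sinα = 196.5
Slice 6: Δl = 3.0/cos52.2° = 4.895 m; N'_6 = 143·cos52.2° − 9·4.895 = 43.6; c'Δl = 66.57; W sinα = 113.0
Σc'Δl = 246.9 kN/m; ΣN' = 617.9 kN/m; ΣW sinα = 486.8 kN/m
Resisting = 246.9 + 617.9·tan27.1° = 246.9 + 316.2 = 563.1 kN/m
FS = 563.1 / 486.8 = 1.157

FS = 1.16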